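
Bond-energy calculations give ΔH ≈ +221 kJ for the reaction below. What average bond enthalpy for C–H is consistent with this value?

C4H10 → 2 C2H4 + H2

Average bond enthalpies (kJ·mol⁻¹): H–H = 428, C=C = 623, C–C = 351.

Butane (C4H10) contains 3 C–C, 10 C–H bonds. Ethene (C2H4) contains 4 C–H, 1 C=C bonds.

Let D be the C–H bond energy.
Σ(broken) = 3×351 + 10×D = 1053 + 10D
Σ(formed) = 8×D + 2×623 + 1×428 = 1674 + 8D
ΔH = Σ(broken) − Σ(formed) = (1053 + 10D) − (1674 + 8D) = −621 + 2D
Setting this equal to +221 kJ gives 2D = 842, so D = 421 kJ/mol.

D(C–H) ≈ 421 kJ/mol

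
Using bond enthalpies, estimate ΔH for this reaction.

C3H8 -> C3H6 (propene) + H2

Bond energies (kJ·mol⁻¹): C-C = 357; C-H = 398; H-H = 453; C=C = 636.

Bonds broken (reactants):
  C-C: 2 × 357 = 714
  C-H: 8 × 398 = 3184
  Σ(broken) = 3898 kJ
Bonds formed (products):
  C-C: 1 × 357 = 357
  C-H: 6 × 398 = 2388
  C=C: 1 × 636 = 636
  H-H: 1 × 453 = 453
  Σ(formed) = 3834 kJ
ΔH = Σ(broken) − Σ(formed) = 3898 − 3834 = +64 kJ

ΔH ≈ +64 kJ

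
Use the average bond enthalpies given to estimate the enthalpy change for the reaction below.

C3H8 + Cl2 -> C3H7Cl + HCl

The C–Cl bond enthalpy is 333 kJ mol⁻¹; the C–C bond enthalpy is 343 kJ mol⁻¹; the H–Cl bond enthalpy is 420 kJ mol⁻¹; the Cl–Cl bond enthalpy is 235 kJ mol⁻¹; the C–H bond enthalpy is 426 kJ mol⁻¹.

Bonds broken (reactants):
  C–C: 2 × 343 = 686
  C–H: 8 × 426 = 3408
  Cl–Cl: 1 × 235 = 235
  Σ(broken) = 4329 kJ
Bonds formed (products):
  C–C: 2 × 343 = 686
  C–Cl: 1 × 333 = 333
  C–H: 7 × 426 = 2982
  H–Cl: 1 × 420 = 420
  Σ(formed) = 4421 kJ
ΔH = Σ(broken) − Σ(formed) = 4329 − 4421 = −92 kJ

ΔH ≈ −92 kJ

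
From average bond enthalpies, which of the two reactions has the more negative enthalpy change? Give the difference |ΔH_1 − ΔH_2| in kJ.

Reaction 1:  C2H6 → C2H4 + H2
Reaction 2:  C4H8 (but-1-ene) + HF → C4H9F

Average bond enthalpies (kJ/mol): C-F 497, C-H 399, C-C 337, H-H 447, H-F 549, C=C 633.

Reaction 2, by 106 kJ

Reaction 1:
  Bonds broken (reactants):
    C-C: 1 × 337 = 337
    C-H: 6 × 399 = 2394
    Σ(broken) = 2731 kJ
  Bonds formed (products):
    C-H: 4 × 399 = 1596
    C=C: 1 × 633 = 633
    H-H: 1 × 447 = 447
    Σ(formed) = 2676 kJ
  ΔH_1 = 2731 − 2676 = +55 kJ
Reaction 2:
  Bonds broken (reactants):
    C-C: 2 × 337 = 674
    C-H: 8 × 399 = 3192
    C=C: 1 × 633 = 633
    H-F: 1 × 549 = 549
    Σ(broken) = 5048 kJ
  Bonds formed (products):
    C-C: 3 × 337 = 1011
    C-F: 1 × 497 = 497
    C-H: 9 × 399 = 3591
    Σ(formed) = 5099 kJ
  ΔH_2 = 5048 − 5099 = −51 kJ
ΔH_1 − ΔH_2 = +106 kJ, so reaction 2 has the more negative ΔH; |ΔH_1 − ΔH_2| = 106 kJ.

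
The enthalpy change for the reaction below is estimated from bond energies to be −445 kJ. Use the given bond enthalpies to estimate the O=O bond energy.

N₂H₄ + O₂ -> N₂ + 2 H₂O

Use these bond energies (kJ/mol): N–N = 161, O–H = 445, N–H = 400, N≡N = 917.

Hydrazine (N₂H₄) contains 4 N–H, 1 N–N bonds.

D(O=O) ≈ 491 kJ/mol

Let D be the O=O bond energy.
Σ(broken) = 4×400 + 1×161 + 1×D = 1761 + D
Σ(formed) = 1×917 + 4×445 = 2697
ΔH = Σ(broken) − Σ(formed) = (1761 + D) − (2697) = −936 + D
Setting this equal to −445 kJ gives D = 491 kJ/mol.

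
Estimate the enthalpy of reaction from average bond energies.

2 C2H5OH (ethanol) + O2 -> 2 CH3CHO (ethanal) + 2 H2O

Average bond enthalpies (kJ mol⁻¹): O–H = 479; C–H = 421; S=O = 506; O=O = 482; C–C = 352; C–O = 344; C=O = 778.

ΔH ≈ −502 kJ

Bonds broken (reactants):
  C–C: 2 × 352 = 704
  C–H: 10 × 421 = 4210
  C–O: 2 × 344 = 688
  O–H: 2 × 479 = 958
  O=O: 1 × 482 = 482
  Σ(broken) = 7042 kJ
Bonds formed (products):
  C–C: 2 × 352 = 704
  C–H: 8 × 421 = 3368
  C=O: 2 × 778 = 1556
  O–H: 4 × 479 = 1916
  Σ(formed) = 7544 kJ
ΔH = Σ(broken) − Σ(formed) = 7042 − 7544 = −502 kJ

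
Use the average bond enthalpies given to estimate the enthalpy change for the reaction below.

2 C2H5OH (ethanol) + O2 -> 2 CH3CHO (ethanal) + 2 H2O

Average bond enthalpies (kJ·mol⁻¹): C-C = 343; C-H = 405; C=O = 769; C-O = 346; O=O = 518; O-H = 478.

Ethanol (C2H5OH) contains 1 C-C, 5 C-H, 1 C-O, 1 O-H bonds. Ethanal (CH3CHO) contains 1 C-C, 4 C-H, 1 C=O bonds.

Bonds broken (reactants):
  C-C: 2 × 343 = 686
  C-H: 10 × 405 = 4050
  C-O: 2 × 346 = 692
  O-H: 2 × 478 = 956
  O=O: 1 × 518 = 518
  Σ(broken) = 6902 kJ
Bonds formed (products):
  C-C: 2 × 343 = 686
  C-H: 8 × 405 = 3240
  C=O: 2 × 769 = 1538
  O-H: 4 × 478 = 1912
  Σ(formed) = 7376 kJ
ΔH = Σ(broken) − Σ(formed) = 6902 − 7376 = −474 kJ

ΔH ≈ −474 kJ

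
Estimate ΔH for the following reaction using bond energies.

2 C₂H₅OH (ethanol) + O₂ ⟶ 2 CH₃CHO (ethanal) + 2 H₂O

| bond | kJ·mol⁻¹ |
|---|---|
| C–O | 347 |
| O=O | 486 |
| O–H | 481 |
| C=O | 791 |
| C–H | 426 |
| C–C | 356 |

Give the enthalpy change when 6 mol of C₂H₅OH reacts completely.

ΔH = −1536 kJ

Bonds broken (reactants):
  C–C: 2 × 356 = 712
  C–H: 10 × 426 = 4260
  C–O: 2 × 347 = 694
  O–H: 2 × 481 = 962
  O=O: 1 × 486 = 486
  Σ(broken) = 7114 kJ
Bonds formed (products):
  C–C: 2 × 356 = 712
  C–H: 8 × 426 = 3408
  C=O: 2 × 791 = 1582
  O–H: 4 × 481 = 1924
  Σ(formed) = 7626 kJ
ΔH = Σ(broken) − Σ(formed) = 7114 − 7626 = −512 kJ
For 3× the reaction as written: 3 × (−512) = −1536 kJ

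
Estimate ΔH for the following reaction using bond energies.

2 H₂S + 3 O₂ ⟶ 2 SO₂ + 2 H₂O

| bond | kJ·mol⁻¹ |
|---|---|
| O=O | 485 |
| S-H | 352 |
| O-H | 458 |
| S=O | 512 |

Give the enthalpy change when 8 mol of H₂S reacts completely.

ΔH = −4068 kJ

Bonds broken (reactants):
  O=O: 3 × 485 = 1455
  S-H: 4 × 352 = 1408
  Σ(broken) = 2863 kJ
Bonds formed (products):
  O-H: 4 × 458 = 1832
  S=O: 4 × 512 = 2048
  Σ(formed) = 3880 kJ
ΔH = Σ(broken) − Σ(formed) = 2863 − 3880 = −1017 kJ
For 4× the reaction as written: 4 × (−1017) = −4068 kJ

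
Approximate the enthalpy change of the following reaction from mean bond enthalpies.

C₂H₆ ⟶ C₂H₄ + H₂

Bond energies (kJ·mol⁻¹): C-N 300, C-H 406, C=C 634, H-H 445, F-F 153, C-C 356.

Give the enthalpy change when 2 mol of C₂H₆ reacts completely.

Bonds broken (reactants):
  C-C: 1 × 356 = 356
  C-H: 6 × 406 = 2436
  Σ(broken) = 2792 kJ
Bonds formed (products):
  C-H: 4 × 406 = 1624
  C=C: 1 × 634 = 634
  H-H: 1 × 445 = 445
  Σ(formed) = 2703 kJ
ΔH = Σ(broken) − Σ(formed) = 2792 − 2703 = +89 kJ
For 2× the reaction as written: 2 × (+89) = +178 kJ

ΔH = +178 kJ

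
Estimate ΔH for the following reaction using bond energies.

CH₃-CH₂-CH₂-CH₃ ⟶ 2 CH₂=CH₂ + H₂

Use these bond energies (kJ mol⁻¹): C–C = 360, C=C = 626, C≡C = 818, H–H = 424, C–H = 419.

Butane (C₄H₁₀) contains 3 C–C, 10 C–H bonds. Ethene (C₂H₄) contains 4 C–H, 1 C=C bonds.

Bonds broken (reactants):
  C–C: 3 × 360 = 1080
  C–H: 10 × 419 = 4190
  Σ(broken) = 5270 kJ
Bonds formed (products):
  C–H: 8 × 419 = 3352
  C=C: 2 × 626 = 1252
  H–H: 1 × 424 = 424
  Σ(formed) = 5028 kJ
ΔH = Σ(broken) − Σ(formed) = 5270 − 5028 = +242 kJ

ΔH ≈ +242 kJ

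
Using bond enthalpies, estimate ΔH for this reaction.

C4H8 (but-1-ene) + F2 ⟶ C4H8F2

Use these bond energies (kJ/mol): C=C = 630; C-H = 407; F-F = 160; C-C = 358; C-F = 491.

Bonds broken (reactants):
  C-C: 2 × 358 = 716
  C-H: 8 × 407 = 3256
  C=C: 1 × 630 = 630
  F-F: 1 × 160 = 160
  Σ(broken) = 4762 kJ
Bonds formed (products):
  C-C: 3 × 358 = 1074
  C-F: 2 × 491 = 982
  C-H: 8 × 407 = 3256
  Σ(formed) = 5312 kJ
ΔH = Σ(broken) − Σ(formed) = 4762 − 5312 = −550 kJ

ΔH ≈ −550 kJ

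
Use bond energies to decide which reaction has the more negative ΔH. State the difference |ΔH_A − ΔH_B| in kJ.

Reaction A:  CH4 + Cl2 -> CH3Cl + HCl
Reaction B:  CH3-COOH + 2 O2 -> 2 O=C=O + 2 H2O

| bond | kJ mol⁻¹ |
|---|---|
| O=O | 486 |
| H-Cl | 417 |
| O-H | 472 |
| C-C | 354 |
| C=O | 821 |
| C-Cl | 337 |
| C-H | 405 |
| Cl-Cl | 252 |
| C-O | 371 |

Reaction A:
  Bonds broken (reactants):
    C-H: 4 × 405 = 1620
    Cl-Cl: 1 × 252 = 252
    Σ(broken) = 1872 kJ
  Bonds formed (products):
    C-Cl: 1 × 337 = 337
    C-H: 3 × 405 = 1215
    H-Cl: 1 × 417 = 417
    Σ(formed) = 1969 kJ
  ΔH_A = 1872 − 1969 = −97 kJ
Reaction B:
  Bonds broken (reactants):
    C-C: 1 × 354 = 354
    C-H: 3 × 405 = 1215
    C-O: 1 × 371 = 371
    C=O: 1 × 821 = 821
    O-H: 1 × 472 = 472
    O=O: 2 × 486 = 972
    Σ(broken) = 4205 kJ
  Bonds formed (products):
    C=O: 4 × 821 = 3284
    O-H: 4 × 472 = 1888
    Σ(formed) = 5172 kJ
  ΔH_B = 4205 − 5172 = −967 kJ
ΔH_A − ΔH_B = +870 kJ, so reaction B has the more negative ΔH; |ΔH_A − ΔH_B| = 870 kJ.

Reaction B, by 870 kJ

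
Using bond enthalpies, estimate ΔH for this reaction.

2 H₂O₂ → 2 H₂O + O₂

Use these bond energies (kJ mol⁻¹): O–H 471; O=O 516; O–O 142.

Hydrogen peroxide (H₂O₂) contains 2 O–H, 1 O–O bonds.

Bonds broken (reactants):
  O–H: 4 × 471 = 1884
  O–O: 2 × 142 = 284
  Σ(broken) = 2168 kJ
Bonds formed (products):
  O–H: 4 × 471 = 1884
  O=O: 1 × 516 = 516
  Σ(formed) = 2400 kJ
ΔH = Σ(broken) − Σ(formed) = 2168 − 2400 = −232 kJ

ΔH ≈ −232 kJ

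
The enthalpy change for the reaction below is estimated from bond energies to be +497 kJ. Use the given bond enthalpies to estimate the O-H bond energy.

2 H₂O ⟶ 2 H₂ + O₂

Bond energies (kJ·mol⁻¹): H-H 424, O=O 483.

Let D be the O-H bond energy.
Σ(broken) = 4×D = 4D
Σ(formed) = 2×424 + 1×483 = 1331
ΔH = Σ(broken) − Σ(formed) = (4D) − (1331) = −1331 + 4D
Setting this equal to +497 kJ gives 4D = 1828, so D = 457 kJ/mol.

D(O-H) ≈ 457 kJ/mol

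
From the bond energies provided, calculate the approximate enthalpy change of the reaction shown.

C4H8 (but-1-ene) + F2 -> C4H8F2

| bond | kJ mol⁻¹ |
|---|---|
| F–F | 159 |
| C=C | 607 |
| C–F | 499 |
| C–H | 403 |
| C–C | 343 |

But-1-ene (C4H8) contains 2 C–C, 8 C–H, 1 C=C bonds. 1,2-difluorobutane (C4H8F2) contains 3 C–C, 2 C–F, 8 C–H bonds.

ΔH ≈ −575 kJ

Bonds broken (reactants):
  C–C: 2 × 343 = 686
  C–H: 8 × 403 = 3224
  C=C: 1 × 607 = 607
  F–F: 1 × 159 = 159
  Σ(broken) = 4676 kJ
Bonds formed (products):
  C–C: 3 × 343 = 1029
  C–F: 2 × 499 = 998
  C–H: 8 × 403 = 3224
  Σ(formed) = 5251 kJ
ΔH = Σ(broken) − Σ(formed) = 4676 − 5251 = −575 kJ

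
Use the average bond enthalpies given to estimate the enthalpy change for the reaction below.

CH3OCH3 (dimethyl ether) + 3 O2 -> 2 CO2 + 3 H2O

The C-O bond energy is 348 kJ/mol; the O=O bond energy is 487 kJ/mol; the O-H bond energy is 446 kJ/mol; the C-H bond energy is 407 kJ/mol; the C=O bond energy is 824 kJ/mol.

Bonds broken (reactants):
  C-H: 6 × 407 = 2442
  C-O: 2 × 348 = 696
  O=O: 3 × 487 = 1461
  Σ(broken) = 4599 kJ
Bonds formed (products):
  C=O: 4 × 824 = 3296
  O-H: 6 × 446 = 2676
  Σ(formed) = 5972 kJ
ΔH = Σ(broken) − Σ(formed) = 4599 − 5972 = −1373 kJ

ΔH ≈ −1373 kJ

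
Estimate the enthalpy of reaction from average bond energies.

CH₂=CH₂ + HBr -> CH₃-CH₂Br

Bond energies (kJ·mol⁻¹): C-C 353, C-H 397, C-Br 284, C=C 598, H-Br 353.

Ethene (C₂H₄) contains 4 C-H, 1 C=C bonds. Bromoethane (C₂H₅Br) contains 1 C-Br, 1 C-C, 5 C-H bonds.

ΔH ≈ −83 kJ

Bonds broken (reactants):
  C-H: 4 × 397 = 1588
  C=C: 1 × 598 = 598
  H-Br: 1 × 353 = 353
  Σ(broken) = 2539 kJ
Bonds formed (products):
  C-Br: 1 × 284 = 284
  C-C: 1 × 353 = 353
  C-H: 5 × 397 = 1985
  Σ(formed) = 2622 kJ
ΔH = Σ(broken) − Σ(formed) = 2539 − 2622 = −83 kJ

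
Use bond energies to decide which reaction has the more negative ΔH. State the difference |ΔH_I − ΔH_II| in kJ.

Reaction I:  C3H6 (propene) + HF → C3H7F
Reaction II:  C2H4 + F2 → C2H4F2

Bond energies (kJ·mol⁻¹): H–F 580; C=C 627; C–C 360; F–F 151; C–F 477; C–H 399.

Reaction I:
  Bonds broken (reactants):
    C–C: 1 × 360 = 360
    C–H: 6 × 399 = 2394
    C=C: 1 × 627 = 627
    H–F: 1 × 580 = 580
    Σ(broken) = 3961 kJ
  Bonds formed (products):
    C–C: 2 × 360 = 720
    C–F: 1 × 477 = 477
    C–H: 7 × 399 = 2793
    Σ(formed) = 3990 kJ
  ΔH_I = 3961 − 3990 = −29 kJ
Reaction II:
  Bonds broken (reactants):
    C–H: 4 × 399 = 1596
    C=C: 1 × 627 = 627
    F–F: 1 × 151 = 151
    Σ(broken) = 2374 kJ
  Bonds formed (products):
    C–C: 1 × 360 = 360
    C–F: 2 × 477 = 954
    C–H: 4 × 399 = 1596
    Σ(formed) = 2910 kJ
  ΔH_II = 2374 − 2910 = −536 kJ
ΔH_I − ΔH_II = +507 kJ, so reaction II has the more negative ΔH; |ΔH_I − ΔH_II| = 507 kJ.

Reaction II, by 507 kJ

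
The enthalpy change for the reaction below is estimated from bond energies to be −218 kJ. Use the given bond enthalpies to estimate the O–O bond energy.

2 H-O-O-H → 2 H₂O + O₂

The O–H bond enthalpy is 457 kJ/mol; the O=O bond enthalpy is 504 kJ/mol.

D(O–O) ≈ 143 kJ/mol

Let D be the O–O bond energy.
Σ(broken) = 4×457 + 2×D = 1828 + 2D
Σ(formed) = 4×457 + 1×504 = 2332
ΔH = Σ(broken) − Σ(formed) = (1828 + 2D) − (2332) = −504 + 2D
Setting this equal to −218 kJ gives 2D = 286, so D = 143 kJ/mol.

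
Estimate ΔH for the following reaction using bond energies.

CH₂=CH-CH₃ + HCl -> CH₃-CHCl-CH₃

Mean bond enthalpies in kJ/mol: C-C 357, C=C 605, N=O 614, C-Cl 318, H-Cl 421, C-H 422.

Bonds broken (reactants):
  C-C: 1 × 357 = 357
  C-H: 6 × 422 = 2532
  C=C: 1 × 605 = 605
  H-Cl: 1 × 421 = 421
  Σ(broken) = 3915 kJ
Bonds formed (products):
  C-C: 2 × 357 = 714
  C-Cl: 1 × 318 = 318
  C-H: 7 × 422 = 2954
  Σ(formed) = 3986 kJ
ΔH = Σ(broken) − Σ(formed) = 3915 − 3986 = −71 kJ

ΔH ≈ −71 kJ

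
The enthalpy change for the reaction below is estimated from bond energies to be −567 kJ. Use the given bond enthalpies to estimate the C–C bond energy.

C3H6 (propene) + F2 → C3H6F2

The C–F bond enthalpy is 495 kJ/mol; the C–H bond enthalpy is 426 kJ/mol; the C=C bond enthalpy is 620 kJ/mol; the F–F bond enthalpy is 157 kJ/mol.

D(C–C) ≈ 354 kJ/mol

Let D be the C–C bond energy.
Σ(broken) = 1×D + 6×426 + 1×620 + 1×157 = 3333 + D
Σ(formed) = 2×D + 2×495 + 6×426 = 3546 + 2D
ΔH = Σ(broken) − Σ(formed) = (3333 + D) − (3546 + 2D) = −213 − D
Setting this equal to −567 kJ gives D = 354 kJ/mol.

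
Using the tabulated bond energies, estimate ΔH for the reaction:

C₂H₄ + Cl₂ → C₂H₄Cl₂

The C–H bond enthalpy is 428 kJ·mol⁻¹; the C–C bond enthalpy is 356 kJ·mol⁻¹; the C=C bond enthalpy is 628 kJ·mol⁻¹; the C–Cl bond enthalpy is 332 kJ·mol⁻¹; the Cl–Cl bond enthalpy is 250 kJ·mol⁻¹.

ΔH ≈ −142 kJ

Bonds broken (reactants):
  C–H: 4 × 428 = 1712
  C=C: 1 × 628 = 628
  Cl–Cl: 1 × 250 = 250
  Σ(broken) = 2590 kJ
Bonds formed (products):
  C–C: 1 × 356 = 356
  C–Cl: 2 × 332 = 664
  C–H: 4 × 428 = 1712
  Σ(formed) = 2732 kJ
ΔH = Σ(broken) − Σ(formed) = 2590 − 2732 = −142 kJ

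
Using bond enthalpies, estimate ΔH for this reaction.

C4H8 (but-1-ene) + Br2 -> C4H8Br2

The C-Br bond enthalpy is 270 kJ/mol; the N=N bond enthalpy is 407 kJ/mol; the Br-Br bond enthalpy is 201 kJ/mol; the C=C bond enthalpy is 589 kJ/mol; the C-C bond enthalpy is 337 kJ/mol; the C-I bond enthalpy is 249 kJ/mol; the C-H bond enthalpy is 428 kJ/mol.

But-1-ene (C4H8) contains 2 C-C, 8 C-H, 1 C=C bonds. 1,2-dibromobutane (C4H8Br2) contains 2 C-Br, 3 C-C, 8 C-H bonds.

ΔH ≈ −87 kJ

Bonds broken (reactants):
  Br-Br: 1 × 201 = 201
  C-C: 2 × 337 = 674
  C-H: 8 × 428 = 3424
  C=C: 1 × 589 = 589
  Σ(broken) = 4888 kJ
Bonds formed (products):
  C-Br: 2 × 270 = 540
  C-C: 3 × 337 = 1011
  C-H: 8 × 428 = 3424
  Σ(formed) = 4975 kJ
ΔH = Σ(broken) − Σ(formed) = 4888 − 4975 = −87 kJ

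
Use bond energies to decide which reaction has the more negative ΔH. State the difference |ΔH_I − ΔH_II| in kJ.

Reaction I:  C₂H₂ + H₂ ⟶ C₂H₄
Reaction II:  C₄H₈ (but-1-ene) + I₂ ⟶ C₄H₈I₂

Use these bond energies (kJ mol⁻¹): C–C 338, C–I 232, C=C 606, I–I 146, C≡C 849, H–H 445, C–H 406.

Reaction I:
  Bonds broken (reactants):
    C≡C: 1 × 849 = 849
    C–H: 2 × 406 = 812
    H–H: 1 × 445 = 445
    Σ(broken) = 2106 kJ
  Bonds formed (products):
    C–H: 4 × 406 = 1624
    C=C: 1 × 606 = 606
    Σ(formed) = 2230 kJ
  ΔH_I = 2106 − 2230 = −124 kJ
Reaction II:
  Bonds broken (reactants):
    C–C: 2 × 338 = 676
    C–H: 8 × 406 = 3248
    C=C: 1 × 606 = 606
    I–I: 1 × 146 = 146
    Σ(broken) = 4676 kJ
  Bonds formed (products):
    C–C: 3 × 338 = 1014
    C–H: 8 × 406 = 3248
    C–I: 2 × 232 = 464
    Σ(formed) = 4726 kJ
  ΔH_II = 4676 − 4726 = −50 kJ
ΔH_I − ΔH_II = −74 kJ, so reaction I has the more negative ΔH; |ΔH_I − ΔH_II| = 74 kJ.

Reaction I, by 74 kJ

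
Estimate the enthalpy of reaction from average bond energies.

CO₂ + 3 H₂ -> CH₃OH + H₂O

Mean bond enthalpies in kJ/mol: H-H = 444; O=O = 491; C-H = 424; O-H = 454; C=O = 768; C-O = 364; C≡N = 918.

Bonds broken (reactants):
  C=O: 2 × 768 = 1536
  H-H: 3 × 444 = 1332
  Σ(broken) = 2868 kJ
Bonds formed (products):
  C-H: 3 × 424 = 1272
  C-O: 1 × 364 = 364
  O-H: 3 × 454 = 1362
  Σ(formed) = 2998 kJ
ΔH = Σ(broken) − Σ(formed) = 2868 − 2998 = −130 kJ

ΔH ≈ −130 kJ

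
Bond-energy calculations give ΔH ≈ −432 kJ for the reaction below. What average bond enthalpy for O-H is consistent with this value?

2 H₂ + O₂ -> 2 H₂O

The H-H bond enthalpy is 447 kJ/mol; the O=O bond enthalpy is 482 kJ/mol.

D(O-H) ≈ 452 kJ/mol

Let D be the O-H bond energy.
Σ(broken) = 2×447 + 1×482 = 1376
Σ(formed) = 4×D = 4D
ΔH = Σ(broken) − Σ(formed) = (1376) − (4D) = +1376 − 4D
Setting this equal to −432 kJ gives 4D = 1808, so D = 452 kJ/mol.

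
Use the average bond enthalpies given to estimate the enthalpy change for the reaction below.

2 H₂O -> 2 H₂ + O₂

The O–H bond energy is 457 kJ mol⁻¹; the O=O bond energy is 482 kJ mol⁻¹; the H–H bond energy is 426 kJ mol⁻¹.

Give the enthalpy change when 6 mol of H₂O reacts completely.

ΔH = +1482 kJ

Bonds broken (reactants):
  O–H: 4 × 457 = 1828
  Σ(broken) = 1828 kJ
Bonds formed (products):
  H–H: 2 × 426 = 852
  O=O: 1 × 482 = 482
  Σ(formed) = 1334 kJ
ΔH = Σ(broken) − Σ(formed) = 1828 − 1334 = +494 kJ
For 3× the reaction as written: 3 × (+494) = +1482 kJ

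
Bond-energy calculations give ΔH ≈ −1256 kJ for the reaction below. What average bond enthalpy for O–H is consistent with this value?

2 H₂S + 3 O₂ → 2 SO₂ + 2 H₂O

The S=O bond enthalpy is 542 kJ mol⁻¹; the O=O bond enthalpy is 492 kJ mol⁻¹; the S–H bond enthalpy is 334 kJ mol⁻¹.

Let D be the O–H bond energy.
Σ(broken) = 3×492 + 4×334 = 2812
Σ(formed) = 4×D + 4×542 = 2168 + 4D
ΔH = Σ(broken) − Σ(formed) = (2812) − (2168 + 4D) = +644 − 4D
Setting this equal to −1256 kJ gives 4D = 1900, so D = 475 kJ/mol.

D(O–H) ≈ 475 kJ/mol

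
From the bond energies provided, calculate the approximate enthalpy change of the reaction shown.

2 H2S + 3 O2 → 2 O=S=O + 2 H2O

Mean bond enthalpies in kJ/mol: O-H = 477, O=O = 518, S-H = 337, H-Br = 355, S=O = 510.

Bonds broken (reactants):
  O=O: 3 × 518 = 1554
  S-H: 4 × 337 = 1348
  Σ(broken) = 2902 kJ
Bonds formed (products):
  O-H: 4 × 477 = 1908
  S=O: 4 × 510 = 2040
  Σ(formed) = 3948 kJ
ΔH = Σ(broken) − Σ(formed) = 2902 − 3948 = −1046 kJ

ΔH ≈ −1046 kJ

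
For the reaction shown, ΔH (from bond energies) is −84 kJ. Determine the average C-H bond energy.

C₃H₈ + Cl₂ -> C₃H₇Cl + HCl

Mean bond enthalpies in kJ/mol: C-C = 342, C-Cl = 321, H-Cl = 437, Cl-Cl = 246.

Let D be the C-H bond energy.
Σ(broken) = 2×342 + 8×D + 1×246 = 930 + 8D
Σ(formed) = 2×342 + 1×321 + 7×D + 1×437 = 1442 + 7D
ΔH = Σ(broken) − Σ(formed) = (930 + 8D) − (1442 + 7D) = −512 + D
Setting this equal to −84 kJ gives D = 428 kJ/mol.

D(C-H) ≈ 428 kJ/mol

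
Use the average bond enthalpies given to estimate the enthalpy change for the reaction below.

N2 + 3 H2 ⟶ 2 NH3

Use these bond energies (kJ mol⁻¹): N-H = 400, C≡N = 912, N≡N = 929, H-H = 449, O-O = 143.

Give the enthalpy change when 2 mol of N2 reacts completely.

Bonds broken (reactants):
  H-H: 3 × 449 = 1347
  N≡N: 1 × 929 = 929
  Σ(broken) = 2276 kJ
Bonds formed (products):
  N-H: 6 × 400 = 2400
  Σ(formed) = 2400 kJ
ΔH = Σ(broken) − Σ(formed) = 2276 − 2400 = −124 kJ
For 2× the reaction as written: 2 × (−124) = −248 kJ

ΔH = −248 kJ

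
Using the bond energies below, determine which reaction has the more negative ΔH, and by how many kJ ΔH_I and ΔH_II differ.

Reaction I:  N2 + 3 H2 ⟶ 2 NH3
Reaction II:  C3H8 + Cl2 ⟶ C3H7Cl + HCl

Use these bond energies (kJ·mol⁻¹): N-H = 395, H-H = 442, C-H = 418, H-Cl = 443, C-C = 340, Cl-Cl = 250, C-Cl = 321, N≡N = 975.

Reaction II, by 27 kJ

Reaction I:
  Bonds broken (reactants):
    H-H: 3 × 442 = 1326
    N≡N: 1 × 975 = 975
    Σ(broken) = 2301 kJ
  Bonds formed (products):
    N-H: 6 × 395 = 2370
    Σ(formed) = 2370 kJ
  ΔH_I = 2301 − 2370 = −69 kJ
Reaction II:
  Bonds broken (reactants):
    C-C: 2 × 340 = 680
    C-H: 8 × 418 = 3344
    Cl-Cl: 1 × 250 = 250
    Σ(broken) = 4274 kJ
  Bonds formed (products):
    C-C: 2 × 340 = 680
    C-Cl: 1 × 321 = 321
    C-H: 7 × 418 = 2926
    H-Cl: 1 × 443 = 443
    Σ(formed) = 4370 kJ
  ΔH_II = 4274 − 4370 = −96 kJ
ΔH_I − ΔH_II = +27 kJ, so reaction II has the more negative ΔH; |ΔH_I − ΔH_II| = 27 kJ.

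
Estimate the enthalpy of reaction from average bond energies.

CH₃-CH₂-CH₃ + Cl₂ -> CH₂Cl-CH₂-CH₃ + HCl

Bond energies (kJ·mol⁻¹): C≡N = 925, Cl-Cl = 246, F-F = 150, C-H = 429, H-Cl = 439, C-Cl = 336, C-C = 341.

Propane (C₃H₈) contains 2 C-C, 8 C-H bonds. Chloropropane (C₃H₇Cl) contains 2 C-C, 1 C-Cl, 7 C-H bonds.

ΔH ≈ −100 kJ

Bonds broken (reactants):
  C-C: 2 × 341 = 682
  C-H: 8 × 429 = 3432
  Cl-Cl: 1 × 246 = 246
  Σ(broken) = 4360 kJ
Bonds formed (products):
  C-C: 2 × 341 = 682
  C-Cl: 1 × 336 = 336
  C-H: 7 × 429 = 3003
  H-Cl: 1 × 439 = 439
  Σ(formed) = 4460 kJ
ΔH = Σ(broken) − Σ(formed) = 4360 − 4460 = −100 kJ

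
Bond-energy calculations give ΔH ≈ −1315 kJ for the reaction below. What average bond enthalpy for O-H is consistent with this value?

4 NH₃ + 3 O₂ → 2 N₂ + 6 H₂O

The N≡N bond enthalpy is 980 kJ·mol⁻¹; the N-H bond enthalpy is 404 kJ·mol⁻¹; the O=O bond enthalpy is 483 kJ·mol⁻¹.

D(O-H) ≈ 471 kJ/mol

Let D be the O-H bond energy.
Σ(broken) = 12×404 + 3×483 = 6297
Σ(formed) = 2×980 + 12×D = 1960 + 12D
ΔH = Σ(broken) − Σ(formed) = (6297) − (1960 + 12D) = +4337 − 12D
Setting this equal to −1315 kJ gives 12D = 5652, so D = 471 kJ/mol.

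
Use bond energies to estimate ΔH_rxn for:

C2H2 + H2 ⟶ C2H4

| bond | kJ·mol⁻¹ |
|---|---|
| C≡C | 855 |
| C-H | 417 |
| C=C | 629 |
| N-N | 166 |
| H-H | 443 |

ΔH ≈ −165 kJ

Bonds broken (reactants):
  C≡C: 1 × 855 = 855
  C-H: 2 × 417 = 834
  H-H: 1 × 443 = 443
  Σ(broken) = 2132 kJ
Bonds formed (products):
  C-H: 4 × 417 = 1668
  C=C: 1 × 629 = 629
  Σ(formed) = 2297 kJ
ΔH = Σ(broken) − Σ(formed) = 2132 − 2297 = −165 kJ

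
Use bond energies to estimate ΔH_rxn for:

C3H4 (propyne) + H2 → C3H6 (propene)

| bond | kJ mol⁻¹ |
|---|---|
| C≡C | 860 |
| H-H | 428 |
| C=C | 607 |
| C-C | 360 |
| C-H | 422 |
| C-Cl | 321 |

ΔH ≈ −163 kJ

Bonds broken (reactants):
  C≡C: 1 × 860 = 860
  C-C: 1 × 360 = 360
  C-H: 4 × 422 = 1688
  H-H: 1 × 428 = 428
  Σ(broken) = 3336 kJ
Bonds formed (products):
  C-C: 1 × 360 = 360
  C-H: 6 × 422 = 2532
  C=C: 1 × 607 = 607
  Σ(formed) = 3499 kJ
ΔH = Σ(broken) − Σ(formed) = 3336 − 3499 = −163 kJ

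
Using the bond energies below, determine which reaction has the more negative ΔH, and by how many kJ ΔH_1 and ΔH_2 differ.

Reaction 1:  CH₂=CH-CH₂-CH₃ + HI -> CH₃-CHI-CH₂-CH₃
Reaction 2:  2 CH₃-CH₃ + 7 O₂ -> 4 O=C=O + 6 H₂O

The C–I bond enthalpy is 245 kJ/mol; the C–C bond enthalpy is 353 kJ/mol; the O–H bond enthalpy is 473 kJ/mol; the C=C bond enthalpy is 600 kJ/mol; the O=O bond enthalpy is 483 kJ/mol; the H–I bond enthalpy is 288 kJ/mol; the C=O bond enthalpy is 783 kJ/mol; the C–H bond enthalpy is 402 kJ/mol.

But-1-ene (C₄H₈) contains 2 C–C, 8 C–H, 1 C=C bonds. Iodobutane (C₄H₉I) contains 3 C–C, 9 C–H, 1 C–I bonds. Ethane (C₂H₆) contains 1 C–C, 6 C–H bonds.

Reaction 2, by 2917 kJ

Reaction 1:
  Bonds broken (reactants):
    C–C: 2 × 353 = 706
    C–H: 8 × 402 = 3216
    C=C: 1 × 600 = 600
    H–I: 1 × 288 = 288
    Σ(broken) = 4810 kJ
  Bonds formed (products):
    C–C: 3 × 353 = 1059
    C–H: 9 × 402 = 3618
    C–I: 1 × 245 = 245
    Σ(formed) = 4922 kJ
  ΔH_1 = 4810 − 4922 = −112 kJ
Reaction 2:
  Bonds broken (reactants):
    C–C: 2 × 353 = 706
    C–H: 12 × 402 = 4824
    O=O: 7 × 483 = 3381
    Σ(broken) = 8911 kJ
  Bonds formed (products):
    C=O: 8 × 783 = 6264
    O–H: 12 × 473 = 5676
    Σ(formed) = 11940 kJ
  ΔH_2 = 8911 − 11940 = −3029 kJ
ΔH_1 − ΔH_2 = +2917 kJ, so reaction 2 has the more negative ΔH; |ΔH_1 − ΔH_2| = 2917 kJ.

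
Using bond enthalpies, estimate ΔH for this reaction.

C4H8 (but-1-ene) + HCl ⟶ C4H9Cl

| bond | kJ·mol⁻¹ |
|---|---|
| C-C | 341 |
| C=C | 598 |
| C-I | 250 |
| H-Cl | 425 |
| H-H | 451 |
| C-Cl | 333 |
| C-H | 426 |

ΔH ≈ −77 kJ

Bonds broken (reactants):
  C-C: 2 × 341 = 682
  C-H: 8 × 426 = 3408
  C=C: 1 × 598 = 598
  H-Cl: 1 × 425 = 425
  Σ(broken) = 5113 kJ
Bonds formed (products):
  C-C: 3 × 341 = 1023
  C-Cl: 1 × 333 = 333
  C-H: 9 × 426 = 3834
  Σ(formed) = 5190 kJ
ΔH = Σ(broken) − Σ(formed) = 5113 − 5190 = −77 kJ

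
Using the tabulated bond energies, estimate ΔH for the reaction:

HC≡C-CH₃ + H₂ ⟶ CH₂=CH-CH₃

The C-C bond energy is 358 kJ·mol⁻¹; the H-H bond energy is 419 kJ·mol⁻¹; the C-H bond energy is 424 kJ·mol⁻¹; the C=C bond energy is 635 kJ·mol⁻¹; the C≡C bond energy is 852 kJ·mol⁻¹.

ΔH ≈ −212 kJ

Bonds broken (reactants):
  C≡C: 1 × 852 = 852
  C-C: 1 × 358 = 358
  C-H: 4 × 424 = 1696
  H-H: 1 × 419 = 419
  Σ(broken) = 3325 kJ
Bonds formed (products):
  C-C: 1 × 358 = 358
  C-H: 6 × 424 = 2544
  C=C: 1 × 635 = 635
  Σ(formed) = 3537 kJ
ΔH = Σ(broken) − Σ(formed) = 3325 − 3537 = −212 kJ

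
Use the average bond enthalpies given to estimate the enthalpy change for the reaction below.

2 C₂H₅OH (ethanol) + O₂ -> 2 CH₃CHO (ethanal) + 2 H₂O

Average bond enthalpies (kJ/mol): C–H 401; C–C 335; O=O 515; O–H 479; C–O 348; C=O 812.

Bonds broken (reactants):
  C–C: 2 × 335 = 670
  C–H: 10 × 401 = 4010
  C–O: 2 × 348 = 696
  O–H: 2 × 479 = 958
  O=O: 1 × 515 = 515
  Σ(broken) = 6849 kJ
Bonds formed (products):
  C–C: 2 × 335 = 670
  C–H: 8 × 401 = 3208
  C=O: 2 × 812 = 1624
  O–H: 4 × 479 = 1916
  Σ(formed) = 7418 kJ
ΔH = Σ(broken) − Σ(formed) = 6849 − 7418 = −569 kJ

ΔH ≈ −569 kJ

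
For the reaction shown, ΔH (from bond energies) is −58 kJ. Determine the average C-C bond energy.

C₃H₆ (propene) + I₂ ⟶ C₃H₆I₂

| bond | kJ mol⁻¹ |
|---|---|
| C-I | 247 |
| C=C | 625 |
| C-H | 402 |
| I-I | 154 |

Let D be the C-C bond energy.
Σ(broken) = 1×D + 6×402 + 1×625 + 1×154 = 3191 + D
Σ(formed) = 2×D + 6×402 + 2×247 = 2906 + 2D
ΔH = Σ(broken) − Σ(formed) = (3191 + D) − (2906 + 2D) = +285 − D
Setting this equal to −58 kJ gives D = 343 kJ/mol.

D(C-C) ≈ 343 kJ/mol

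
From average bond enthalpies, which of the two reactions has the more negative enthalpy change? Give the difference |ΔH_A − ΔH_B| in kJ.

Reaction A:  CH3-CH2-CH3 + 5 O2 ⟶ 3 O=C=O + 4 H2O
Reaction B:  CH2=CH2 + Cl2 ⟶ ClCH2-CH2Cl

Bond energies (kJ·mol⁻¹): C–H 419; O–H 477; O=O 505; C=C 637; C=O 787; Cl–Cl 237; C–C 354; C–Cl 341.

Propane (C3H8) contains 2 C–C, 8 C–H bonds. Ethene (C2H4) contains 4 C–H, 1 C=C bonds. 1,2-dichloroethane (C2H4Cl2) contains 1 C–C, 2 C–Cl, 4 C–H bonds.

Reaction A, by 1791 kJ

Reaction A:
  Bonds broken (reactants):
    C–C: 2 × 354 = 708
    C–H: 8 × 419 = 3352
    O=O: 5 × 505 = 2525
    Σ(broken) = 6585 kJ
  Bonds formed (products):
    C=O: 6 × 787 = 4722
    O–H: 8 × 477 = 3816
    Σ(formed) = 8538 kJ
  ΔH_A = 6585 − 8538 = −1953 kJ
Reaction B:
  Bonds broken (reactants):
    C–H: 4 × 419 = 1676
    C=C: 1 × 637 = 637
    Cl–Cl: 1 × 237 = 237
    Σ(broken) = 2550 kJ
  Bonds formed (products):
    C–C: 1 × 354 = 354
    C–Cl: 2 × 341 = 682
    C–H: 4 × 419 = 1676
    Σ(formed) = 2712 kJ
  ΔH_B = 2550 − 2712 = −162 kJ
ΔH_A − ΔH_B = −1791 kJ, so reaction A has the more negative ΔH; |ΔH_A − ΔH_B| = 1791 kJ.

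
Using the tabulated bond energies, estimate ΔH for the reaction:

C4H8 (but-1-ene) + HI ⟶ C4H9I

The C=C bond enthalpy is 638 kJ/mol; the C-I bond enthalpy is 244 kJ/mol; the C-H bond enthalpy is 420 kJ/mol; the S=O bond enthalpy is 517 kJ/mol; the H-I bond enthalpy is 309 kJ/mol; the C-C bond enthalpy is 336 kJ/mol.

ΔH ≈ −53 kJ

Bonds broken (reactants):
  C-C: 2 × 336 = 672
  C-H: 8 × 420 = 3360
  C=C: 1 × 638 = 638
  H-I: 1 × 309 = 309
  Σ(broken) = 4979 kJ
Bonds formed (products):
  C-C: 3 × 336 = 1008
  C-H: 9 × 420 = 3780
  C-I: 1 × 244 = 244
  Σ(formed) = 5032 kJ
ΔH = Σ(broken) − Σ(formed) = 4979 − 5032 = −53 kJ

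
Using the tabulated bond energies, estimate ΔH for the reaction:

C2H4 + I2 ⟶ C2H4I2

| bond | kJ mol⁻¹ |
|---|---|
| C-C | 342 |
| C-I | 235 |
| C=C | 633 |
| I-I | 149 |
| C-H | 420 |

ΔH ≈ −30 kJ

Bonds broken (reactants):
  C-H: 4 × 420 = 1680
  C=C: 1 × 633 = 633
  I-I: 1 × 149 = 149
  Σ(broken) = 2462 kJ
Bonds formed (products):
  C-C: 1 × 342 = 342
  C-H: 4 × 420 = 1680
  C-I: 2 × 235 = 470
  Σ(formed) = 2492 kJ
ΔH = Σ(broken) − Σ(formed) = 2462 − 2492 = −30 kJ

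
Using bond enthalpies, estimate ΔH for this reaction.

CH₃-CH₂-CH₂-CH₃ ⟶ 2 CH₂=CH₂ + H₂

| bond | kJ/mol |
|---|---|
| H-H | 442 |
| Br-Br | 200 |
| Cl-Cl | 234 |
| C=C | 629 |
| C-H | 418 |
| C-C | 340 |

Bonds broken (reactants):
  C-C: 3 × 340 = 1020
  C-H: 10 × 418 = 4180
  Σ(broken) = 5200 kJ
Bonds formed (products):
  C-H: 8 × 418 = 3344
  C=C: 2 × 629 = 1258
  H-H: 1 × 442 = 442
  Σ(formed) = 5044 kJ
ΔH = Σ(broken) − Σ(formed) = 5200 − 5044 = +156 kJ

ΔH ≈ +156 kJ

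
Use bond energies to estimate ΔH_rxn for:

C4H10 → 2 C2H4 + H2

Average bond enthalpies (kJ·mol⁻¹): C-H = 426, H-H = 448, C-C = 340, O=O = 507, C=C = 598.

ΔH ≈ +228 kJ

Bonds broken (reactants):
  C-C: 3 × 340 = 1020
  C-H: 10 × 426 = 4260
  Σ(broken) = 5280 kJ
Bonds formed (products):
  C-H: 8 × 426 = 3408
  C=C: 2 × 598 = 1196
  H-H: 1 × 448 = 448
  Σ(formed) = 5052 kJ
ΔH = Σ(broken) − Σ(formed) = 5280 − 5052 = +228 kJ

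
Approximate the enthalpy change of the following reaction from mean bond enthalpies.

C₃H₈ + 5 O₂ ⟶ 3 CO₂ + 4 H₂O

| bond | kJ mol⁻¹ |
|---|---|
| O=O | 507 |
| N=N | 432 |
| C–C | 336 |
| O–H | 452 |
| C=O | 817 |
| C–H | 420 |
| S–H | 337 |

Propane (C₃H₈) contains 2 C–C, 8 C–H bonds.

Bonds broken (reactants):
  C–C: 2 × 336 = 672
  C–H: 8 × 420 = 3360
  O=O: 5 × 507 = 2535
  Σ(broken) = 6567 kJ
Bonds formed (products):
  C=O: 6 × 817 = 4902
  O–H: 8 × 452 = 3616
  Σ(formed) = 8518 kJ
ΔH = Σ(broken) − Σ(formed) = 6567 − 8518 = −1951 kJ

ΔH ≈ −1951 kJ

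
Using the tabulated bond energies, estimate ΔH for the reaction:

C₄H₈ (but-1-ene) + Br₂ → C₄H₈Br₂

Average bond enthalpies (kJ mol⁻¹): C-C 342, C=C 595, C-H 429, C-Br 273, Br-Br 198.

Bonds broken (reactants):
  Br-Br: 1 × 198 = 198
  C-C: 2 × 342 = 684
  C-H: 8 × 429 = 3432
  C=C: 1 × 595 = 595
  Σ(broken) = 4909 kJ
Bonds formed (products):
  C-Br: 2 × 273 = 546
  C-C: 3 × 342 = 1026
  C-H: 8 × 429 = 3432
  Σ(formed) = 5004 kJ
ΔH = Σ(broken) − Σ(formed) = 4909 − 5004 = −95 kJ

ΔH ≈ −95 kJ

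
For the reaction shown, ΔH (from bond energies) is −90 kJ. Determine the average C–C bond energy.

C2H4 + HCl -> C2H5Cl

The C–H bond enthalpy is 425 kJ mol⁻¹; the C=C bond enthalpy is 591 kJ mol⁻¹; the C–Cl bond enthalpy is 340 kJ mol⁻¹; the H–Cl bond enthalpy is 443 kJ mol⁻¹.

D(C–C) ≈ 359 kJ/mol

Let D be the C–C bond energy.
Σ(broken) = 4×425 + 1×591 + 1×443 = 2734
Σ(formed) = 1×D + 1×340 + 5×425 = 2465 + D
ΔH = Σ(broken) − Σ(formed) = (2734) − (2465 + D) = +269 − D
Setting this equal to −90 kJ gives D = 359 kJ/mol.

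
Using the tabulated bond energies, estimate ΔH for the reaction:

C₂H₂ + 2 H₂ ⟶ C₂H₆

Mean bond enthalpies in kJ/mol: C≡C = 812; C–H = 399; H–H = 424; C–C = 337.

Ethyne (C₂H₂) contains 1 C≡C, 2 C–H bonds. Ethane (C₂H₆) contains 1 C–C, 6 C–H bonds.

ΔH ≈ −273 kJ

Bonds broken (reactants):
  C≡C: 1 × 812 = 812
  C–H: 2 × 399 = 798
  H–H: 2 × 424 = 848
  Σ(broken) = 2458 kJ
Bonds formed (products):
  C–C: 1 × 337 = 337
  C–H: 6 × 399 = 2394
  Σ(formed) = 2731 kJ
ΔH = Σ(broken) − Σ(formed) = 2458 − 2731 = −273 kJ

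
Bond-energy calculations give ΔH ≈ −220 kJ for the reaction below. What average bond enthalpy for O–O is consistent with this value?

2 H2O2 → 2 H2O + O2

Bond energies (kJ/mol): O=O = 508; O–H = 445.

D(O–O) ≈ 144 kJ/mol

Let D be the O–O bond energy.
Σ(broken) = 4×445 + 2×D = 1780 + 2D
Σ(formed) = 4×445 + 1×508 = 2288
ΔH = Σ(broken) − Σ(formed) = (1780 + 2D) − (2288) = −508 + 2D
Setting this equal to −220 kJ gives 2D = 288, so D = 144 kJ/mol.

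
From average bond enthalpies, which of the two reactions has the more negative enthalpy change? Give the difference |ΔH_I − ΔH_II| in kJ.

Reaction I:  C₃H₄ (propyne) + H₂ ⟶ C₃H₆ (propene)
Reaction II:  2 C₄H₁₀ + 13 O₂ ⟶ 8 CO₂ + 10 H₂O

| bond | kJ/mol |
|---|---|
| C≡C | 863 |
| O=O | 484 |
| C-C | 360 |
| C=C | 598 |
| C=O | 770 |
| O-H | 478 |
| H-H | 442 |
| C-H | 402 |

Reaction II, by 5291 kJ

Reaction I:
  Bonds broken (reactants):
    C≡C: 1 × 863 = 863
    C-C: 1 × 360 = 360
    C-H: 4 × 402 = 1608
    H-H: 1 × 442 = 442
    Σ(broken) = 3273 kJ
  Bonds formed (products):
    C-C: 1 × 360 = 360
    C-H: 6 × 402 = 2412
    C=C: 1 × 598 = 598
    Σ(formed) = 3370 kJ
  ΔH_I = 3273 − 3370 = −97 kJ
Reaction II:
  Bonds broken (reactants):
    C-C: 6 × 360 = 2160
    C-H: 20 × 402 = 8040
    O=O: 13 × 484 = 6292
    Σ(broken) = 16492 kJ
  Bonds formed (products):
    C=O: 16 × 770 = 12320
    O-H: 20 × 478 = 9560
    Σ(formed) = 21880 kJ
  ΔH_II = 16492 − 21880 = −5388 kJ
ΔH_I − ΔH_II = +5291 kJ, so reaction II has the more negative ΔH; |ΔH_I − ΔH_II| = 5291 kJ.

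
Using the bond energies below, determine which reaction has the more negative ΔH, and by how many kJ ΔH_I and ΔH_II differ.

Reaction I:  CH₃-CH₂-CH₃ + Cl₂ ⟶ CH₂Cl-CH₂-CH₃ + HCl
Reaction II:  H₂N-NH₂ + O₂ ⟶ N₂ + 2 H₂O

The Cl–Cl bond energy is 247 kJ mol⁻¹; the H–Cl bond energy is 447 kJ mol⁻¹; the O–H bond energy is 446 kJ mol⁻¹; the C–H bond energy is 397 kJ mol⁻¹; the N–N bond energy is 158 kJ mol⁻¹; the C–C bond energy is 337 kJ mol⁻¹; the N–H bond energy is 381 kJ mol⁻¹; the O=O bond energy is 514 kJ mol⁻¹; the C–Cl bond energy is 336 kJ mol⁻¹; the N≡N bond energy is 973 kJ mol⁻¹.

Reaction I:
  Bonds broken (reactants):
    C–C: 2 × 337 = 674
    C–H: 8 × 397 = 3176
    Cl–Cl: 1 × 247 = 247
    Σ(broken) = 4097 kJ
  Bonds formed (products):
    C–C: 2 × 337 = 674
    C–Cl: 1 × 336 = 336
    C–H: 7 × 397 = 2779
    H–Cl: 1 × 447 = 447
    Σ(formed) = 4236 kJ
  ΔH_I = 4097 − 4236 = −139 kJ
Reaction II:
  Bonds broken (reactants):
    N–H: 4 × 381 = 1524
    N–N: 1 × 158 = 158
    O=O: 1 × 514 = 514
    Σ(broken) = 2196 kJ
  Bonds formed (products):
    N≡N: 1 × 973 = 973
    O–H: 4 × 446 = 1784
    Σ(formed) = 2757 kJ
  ΔH_II = 2196 − 2757 = −561 kJ
ΔH_I − ΔH_II = +422 kJ, so reaction II has the more negative ΔH; |ΔH_I − ΔH_II| = 422 kJ.

Reaction II, by 422 kJ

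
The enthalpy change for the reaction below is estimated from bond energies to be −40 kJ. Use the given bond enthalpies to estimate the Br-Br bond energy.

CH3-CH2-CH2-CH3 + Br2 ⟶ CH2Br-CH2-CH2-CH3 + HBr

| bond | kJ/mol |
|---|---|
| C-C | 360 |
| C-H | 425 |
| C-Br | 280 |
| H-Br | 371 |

D(Br-Br) ≈ 186 kJ/mol

Let D be the Br-Br bond energy.
Σ(broken) = 1×D + 3×360 + 10×425 = 5330 + D
Σ(formed) = 1×280 + 3×360 + 9×425 + 1×371 = 5556
ΔH = Σ(broken) − Σ(formed) = (5330 + D) − (5556) = −226 + D
Setting this equal to −40 kJ gives D = 186 kJ/mol.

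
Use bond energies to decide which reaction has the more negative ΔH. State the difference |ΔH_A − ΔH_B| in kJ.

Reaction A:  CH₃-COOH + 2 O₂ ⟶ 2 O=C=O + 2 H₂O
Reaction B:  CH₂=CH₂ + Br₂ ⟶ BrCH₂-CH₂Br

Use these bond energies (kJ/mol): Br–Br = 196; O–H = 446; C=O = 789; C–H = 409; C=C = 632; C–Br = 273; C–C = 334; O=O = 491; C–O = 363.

Reaction A, by 747 kJ

Reaction A:
  Bonds broken (reactants):
    C–C: 1 × 334 = 334
    C–H: 3 × 409 = 1227
    C–O: 1 × 363 = 363
    C=O: 1 × 789 = 789
    O–H: 1 × 446 = 446
    O=O: 2 × 491 = 982
    Σ(broken) = 4141 kJ
  Bonds formed (products):
    C=O: 4 × 789 = 3156
    O–H: 4 × 446 = 1784
    Σ(formed) = 4940 kJ
  ΔH_A = 4141 − 4940 = −799 kJ
Reaction B:
  Bonds broken (reactants):
    Br–Br: 1 × 196 = 196
    C–H: 4 × 409 = 1636
    C=C: 1 × 632 = 632
    Σ(broken) = 2464 kJ
  Bonds formed (products):
    C–Br: 2 × 273 = 546
    C–C: 1 × 334 = 334
    C–H: 4 × 409 = 1636
    Σ(formed) = 2516 kJ
  ΔH_B = 2464 − 2516 = −52 kJ
ΔH_A − ΔH_B = −747 kJ, so reaction A has the more negative ΔH; |ΔH_A − ΔH_B| = 747 kJ.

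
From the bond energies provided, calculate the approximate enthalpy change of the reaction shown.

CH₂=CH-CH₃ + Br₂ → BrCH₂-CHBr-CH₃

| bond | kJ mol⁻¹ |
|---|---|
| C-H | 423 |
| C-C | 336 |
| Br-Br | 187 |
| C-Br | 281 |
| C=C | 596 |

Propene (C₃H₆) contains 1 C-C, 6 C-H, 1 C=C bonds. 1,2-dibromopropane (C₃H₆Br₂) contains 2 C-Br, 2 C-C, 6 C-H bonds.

Bonds broken (reactants):
  Br-Br: 1 × 187 = 187
  C-C: 1 × 336 = 336
  C-H: 6 × 423 = 2538
  C=C: 1 × 596 = 596
  Σ(broken) = 3657 kJ
Bonds formed (products):
  C-Br: 2 × 281 = 562
  C-C: 2 × 336 = 672
  C-H: 6 × 423 = 2538
  Σ(formed) = 3772 kJ
ΔH = Σ(broken) − Σ(formed) = 3657 − 3772 = −115 kJ

ΔH ≈ −115 kJ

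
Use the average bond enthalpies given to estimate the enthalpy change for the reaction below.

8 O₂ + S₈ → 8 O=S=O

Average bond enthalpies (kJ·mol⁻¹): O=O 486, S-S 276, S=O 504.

ΔH ≈ −1968 kJ

Bonds broken (reactants):
  O=O: 8 × 486 = 3888
  S-S: 8 × 276 = 2208
  Σ(broken) = 6096 kJ
Bonds formed (products):
  S=O: 16 × 504 = 8064
  Σ(formed) = 8064 kJ
ΔH = Σ(broken) − Σ(formed) = 6096 − 8064 = −1968 kJ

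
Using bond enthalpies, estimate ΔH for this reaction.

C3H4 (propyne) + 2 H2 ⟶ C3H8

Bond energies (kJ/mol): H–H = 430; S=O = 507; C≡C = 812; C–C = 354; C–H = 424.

Bonds broken (reactants):
  C≡C: 1 × 812 = 812
  C–C: 1 × 354 = 354
  C–H: 4 × 424 = 1696
  H–H: 2 × 430 = 860
  Σ(broken) = 3722 kJ
Bonds formed (products):
  C–C: 2 × 354 = 708
  C–H: 8 × 424 = 3392
  Σ(formed) = 4100 kJ
ΔH = Σ(broken) − Σ(formed) = 3722 − 4100 = −378 kJ

ΔH ≈ −378 kJ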